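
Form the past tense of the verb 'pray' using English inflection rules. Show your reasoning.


Apply rule: Add -ed. 'pray' becomes 'prayed'.

prayed


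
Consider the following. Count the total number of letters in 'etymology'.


Spell out 'etymology' and number each letter: e(1), t(2), y(3), m(4), o(5), l(6), o(7), g(8), y(9). Total: 9 letters.

9


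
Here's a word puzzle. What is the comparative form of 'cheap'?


Apply comparative formation (add -er): 'cheap' -> 'cheaper'.

cheaper


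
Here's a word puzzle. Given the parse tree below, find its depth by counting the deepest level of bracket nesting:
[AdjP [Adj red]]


Count bracket nesting levels:
'[' at pos 0: depth = 1
'[' at pos 6: depth = 2
Maximum depth reached: 2

2


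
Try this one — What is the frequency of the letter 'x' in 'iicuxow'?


Letter 'x' in 'iicuxow': found at position(s) 5 = 1 occurrence(s).

1


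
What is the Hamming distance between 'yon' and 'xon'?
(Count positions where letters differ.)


Alignment:
Position 1: 'y' vs 'x' = DIFFER
Position 2: 'o' vs 'o' = match
Position 3: 'n' vs 'n' = match
Total differences: 1

1


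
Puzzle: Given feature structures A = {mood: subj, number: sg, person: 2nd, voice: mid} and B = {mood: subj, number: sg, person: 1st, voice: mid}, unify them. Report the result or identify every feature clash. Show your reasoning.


Compare features:
mood: A=subj vs B=subj -> unified: subj
number: A=sg vs B=sg -> unified: sg
person: A=2nd vs B=1st -> CLASH
voice: A=mid vs B=mid -> unified: mid
Clash detected on feature 'person' (2nd vs 1st); unification fails.

CLASH on 'person' (2nd vs 1st)


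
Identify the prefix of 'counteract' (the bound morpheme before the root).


The word 'counteract' = 'counter' (prefix) + 'act' (root). The prefix is 'counter'.

counter


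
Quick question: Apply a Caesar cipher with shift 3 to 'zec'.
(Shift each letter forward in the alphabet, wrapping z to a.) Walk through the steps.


Shift each letter by 3: z -> c, e -> h, c -> f. Result: 'chf'.

chf


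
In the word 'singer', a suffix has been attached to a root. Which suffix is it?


The word 'singer' = 'sing' (root) + '-er' (suffix). The suffix is '-er'.

er


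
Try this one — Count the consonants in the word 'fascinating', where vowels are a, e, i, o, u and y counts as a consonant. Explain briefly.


Consonants in 'fascinating': f, s, c, n, t, n, g = 7 consonants.

7


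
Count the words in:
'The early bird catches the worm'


Split into words: The | early | bird | catches | the | worm = 6 words.

6


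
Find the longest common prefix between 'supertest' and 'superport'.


Compare from the start: 5 characters match: 'super'. Mismatch at position 6: 't' vs 'p'.

super


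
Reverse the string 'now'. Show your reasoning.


Reverse 'now' character by character: 'won'.

won


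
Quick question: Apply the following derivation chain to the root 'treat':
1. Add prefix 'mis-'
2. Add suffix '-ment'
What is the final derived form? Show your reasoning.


Step 1: Add prefix 'mis-' to 'treat' = 'mistreat'
Step 2: Add suffix '-ment' to 'mistreat' = 'mistreatment'

mistreatment


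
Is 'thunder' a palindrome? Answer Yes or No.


Forward: 'thunder'
Reversed: 'rednuht'
They differ.

No


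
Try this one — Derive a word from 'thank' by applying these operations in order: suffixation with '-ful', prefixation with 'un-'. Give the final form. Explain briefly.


Step 1: Add suffix '-ful' to 'thank' = 'thankful'
Step 2: Add prefix 'un-' to 'thankful' = 'unthankful'

unthankful


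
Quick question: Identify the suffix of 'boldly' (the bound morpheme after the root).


The word 'boldly' = 'bold' (root) + '-ly' (suffix). The suffix is '-ly'.

ly


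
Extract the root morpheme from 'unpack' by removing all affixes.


Remove prefix 'un' from 'unpack' to get root 'pack'.

pack


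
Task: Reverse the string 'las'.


Reverse 'las' character by character: 'sal'.

sal


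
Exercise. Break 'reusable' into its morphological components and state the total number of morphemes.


Step 1: Identify prefix: 're' (meaning: again)
Step 2: Identify root: 'use'
Step 3: Identify suffix(es): 'able'
Decomposition: re- (prefix: again) + use (root) + -able (suffix: capable of)
Total morphemes: 3

3 morphemes (re- (prefix: again) + use (root) + -able (suffix: capable of))


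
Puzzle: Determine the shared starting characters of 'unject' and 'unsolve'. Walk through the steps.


Compare from the start: 2 characters match: 'un'. Mismatch at position 3: 'j' vs 's'.

un


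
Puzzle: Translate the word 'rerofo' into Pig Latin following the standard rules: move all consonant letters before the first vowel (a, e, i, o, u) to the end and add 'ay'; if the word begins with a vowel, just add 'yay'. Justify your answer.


'rerofo': move consonant cluster 'r' to end and add 'ay': 'eroforay'.

eroforay


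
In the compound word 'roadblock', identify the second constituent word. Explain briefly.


Split 'roadblock' into 'road' + 'block'. The second part is 'block'.

block


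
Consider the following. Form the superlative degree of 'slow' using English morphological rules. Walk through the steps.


Apply superlative formation (add -est): 'slow' -> 'slowest'.

slowest


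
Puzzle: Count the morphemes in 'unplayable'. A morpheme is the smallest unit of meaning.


Decomposition: un- (prefix) + play (root) + -able (suffix) = 3 morpheme(s)

3 morphemes


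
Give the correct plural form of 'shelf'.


Apply rule: Change -f to -ves. 'shelf' becomes 'shelves'.

shelves


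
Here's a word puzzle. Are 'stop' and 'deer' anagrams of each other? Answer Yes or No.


Sorted letters of 'stop': 'opst'
Sorted letters of 'deer': 'deer'
They do not match.

No


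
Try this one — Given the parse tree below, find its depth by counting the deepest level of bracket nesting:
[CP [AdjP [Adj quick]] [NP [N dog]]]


Count bracket nesting levels:
'[' at pos 0: depth = 1
'[' at pos 4: depth = 2
'[' at pos 10: depth = 3
'[' at pos 23: depth = 2
'[' at pos 27: depth = 3
Maximum depth reached: 3

3


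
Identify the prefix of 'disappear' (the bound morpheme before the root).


The word 'disappear' = 'dis' (prefix) + 'appear' (root). The prefix is 'dis'.

dis


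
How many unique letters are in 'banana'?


Unique letters in 'banana': {a, b, n} = 3 distinct letters.

3


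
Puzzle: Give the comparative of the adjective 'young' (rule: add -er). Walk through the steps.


Apply comparative formation (add -er): 'young' -> 'younger'.

younger


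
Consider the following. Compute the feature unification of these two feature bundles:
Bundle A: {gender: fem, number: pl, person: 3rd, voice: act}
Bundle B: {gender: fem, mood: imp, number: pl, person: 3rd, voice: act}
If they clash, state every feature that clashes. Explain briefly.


Compare features:
gender: A=fem vs B=fem -> unified: fem
mood: A=_ vs B=imp -> unified: imp
number: A=pl vs B=pl -> unified: pl
person: A=3rd vs B=3rd -> unified: 3rd
voice: A=act vs B=act -> unified: act
No clashes found.

Unified: {gender: fem, mood: imp, number: pl, person: 3rd, voice: act}


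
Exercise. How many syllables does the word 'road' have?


Break 'road' into syllables: road -> road = 1 syllable

1 syllable


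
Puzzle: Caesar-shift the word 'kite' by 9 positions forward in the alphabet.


Shift each letter by 9: k -> t, i -> r, t -> c, e -> n. Result: 'trcn'.

trcn


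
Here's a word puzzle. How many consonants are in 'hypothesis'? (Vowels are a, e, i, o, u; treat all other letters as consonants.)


Consonants in 'hypothesis': h, y, p, t, h, s, s = 7 consonants.

7


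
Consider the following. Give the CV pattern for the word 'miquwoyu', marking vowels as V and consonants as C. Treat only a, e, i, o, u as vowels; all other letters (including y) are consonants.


Letter mapping: m = C, i = V, q = C, u = V, w = C, o = V, y = C, u = V.

CVCVCVCV


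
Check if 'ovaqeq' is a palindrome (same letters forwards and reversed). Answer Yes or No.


Forward: 'ovaqeq'
Reversed: 'qeqavo'
They differ.

No


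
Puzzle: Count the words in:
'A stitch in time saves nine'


Split into words: A | stitch | in | time | saves | nine = 6 words.

6


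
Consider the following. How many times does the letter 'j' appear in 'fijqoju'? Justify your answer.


Letter 'j' in 'fijqoju': found at position(s) 3, 6 = 2 occurrence(s).

2


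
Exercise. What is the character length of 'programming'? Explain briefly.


Spell out 'programming' and number each letter: p(1), r(2), o(3), g(4), r(5), a(6), m(7), m(8), i(9), n(10), g(11). Total: 11 letters.

11


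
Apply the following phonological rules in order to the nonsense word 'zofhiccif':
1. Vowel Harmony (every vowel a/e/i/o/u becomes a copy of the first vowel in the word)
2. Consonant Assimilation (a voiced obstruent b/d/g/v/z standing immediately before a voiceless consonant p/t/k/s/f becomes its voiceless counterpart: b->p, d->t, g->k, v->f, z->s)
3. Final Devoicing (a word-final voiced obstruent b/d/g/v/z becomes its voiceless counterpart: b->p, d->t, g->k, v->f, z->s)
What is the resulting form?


Starting form: 'zofhiccif'
Rule 1: Vowel Harmony: all vowels become 'o' (matching first vowel). 'zofhiccif' -> 'zofhoccof'
Rule 2: Consonant Assimilation: no voiced obstruent (b/d/g/v/z) stands immediately before a voiceless consonant (p/t/k/s/f). No change.
Rule 3: Final Devoicing: final consonant 'f' is not one of the voiced obstruents b/d/g/v/z. No change.
Final form: 'zofhoccof'

zofhoccof


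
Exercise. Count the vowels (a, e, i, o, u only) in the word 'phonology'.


Vowels in 'phonology': o, o, o = 3 vowels.

3


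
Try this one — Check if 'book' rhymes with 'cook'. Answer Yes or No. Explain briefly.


Rime (stressed vowel + following sounds) of 'book': -ook = /ʊk/
Rime of 'cook': -ook = /ʊk/
/ʊk/ and /ʊk/ are the same ending sound, so the words rhyme.

Yes


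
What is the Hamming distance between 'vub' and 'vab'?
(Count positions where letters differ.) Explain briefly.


Alignment:
Position 1: 'v' vs 'v' = match
Position 2: 'u' vs 'a' = DIFFER
Position 3: 'b' vs 'b' = match
Total differences: 1

1


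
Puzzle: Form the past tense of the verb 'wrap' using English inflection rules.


Apply rule: Double final consonant and add -ed. 'wrap' becomes 'wrapped'.

wrapped


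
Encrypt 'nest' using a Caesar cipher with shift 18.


Shift each letter by 18: n -> f, e -> w, s -> k, t -> l. Result: 'fwkl'.

fwkl


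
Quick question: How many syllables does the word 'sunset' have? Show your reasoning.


Break 'sunset' into syllables: sun-set -> sun | set = 2 syllables

2 syllables


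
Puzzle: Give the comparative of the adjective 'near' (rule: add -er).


Apply comparative formation (add -er): 'near' -> 'nearer'.

nearer


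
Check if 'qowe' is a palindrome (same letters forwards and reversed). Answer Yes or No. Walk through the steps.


Forward: 'qowe'
Reversed: 'ewoq'
They differ.

No


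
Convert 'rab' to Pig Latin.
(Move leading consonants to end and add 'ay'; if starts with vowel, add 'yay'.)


'rab': move consonant cluster 'r' to end and add 'ay': 'abray'.

abray


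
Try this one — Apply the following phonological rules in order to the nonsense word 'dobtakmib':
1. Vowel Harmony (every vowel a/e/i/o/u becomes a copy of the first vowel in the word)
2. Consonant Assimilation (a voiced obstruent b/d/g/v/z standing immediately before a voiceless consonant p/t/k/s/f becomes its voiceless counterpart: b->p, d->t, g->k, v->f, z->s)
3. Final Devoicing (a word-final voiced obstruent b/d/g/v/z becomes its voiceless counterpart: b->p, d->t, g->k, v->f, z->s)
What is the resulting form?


Starting form: 'dobtakmib'
Rule 1: Vowel Harmony: all vowels become 'o' (matching first vowel). 'dobtakmib' -> 'dobtokmob'
Rule 2: Consonant Assimilation: voiced obstruent before voiceless consonant becomes voiceless ('bt' -> 'pt'). 'dobtokmob' -> 'doptokmob'
Rule 3: Final Devoicing: word-final voiced obstruent 'b' becomes voiceless 'p'. 'doptokmob' -> 'doptokmop'
Final form: 'doptokmop'

doptokmop


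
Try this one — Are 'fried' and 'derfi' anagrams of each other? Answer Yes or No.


Sorted letters of 'fried': 'defir'
Sorted letters of 'derfi': 'defir'
They match.

Yes


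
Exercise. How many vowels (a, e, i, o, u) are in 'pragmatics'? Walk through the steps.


Vowels in 'pragmatics': a, a, i = 3 vowels.

3


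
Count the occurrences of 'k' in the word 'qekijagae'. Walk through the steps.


Letter 'k' in 'qekijagae': found at position(s) 3 = 1 occurrence(s).

1


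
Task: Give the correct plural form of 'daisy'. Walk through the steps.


Apply rule: Change -y to -ies (consonant + y). 'daisy' becomes 'daisies'.

daisies


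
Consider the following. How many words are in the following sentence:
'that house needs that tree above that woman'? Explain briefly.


Split into words: that | house | needs | that | tree | above | that | woman = 8 words.

8


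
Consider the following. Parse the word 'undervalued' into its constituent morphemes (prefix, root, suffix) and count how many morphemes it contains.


Step 1: Identify prefix: 'under' (meaning: beneath/insufficient)
Step 2: Identify root: 'value'
Step 3: Identify suffix(es): 'ed'
Decomposition: under- (prefix: beneath/insufficient) + value (root) + -ed (suffix: past)
Total morphemes: 3

3 morphemes (under- (prefix: beneath/insufficient) + value (root) + -ed (suffix: past))


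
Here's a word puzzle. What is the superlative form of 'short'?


Apply superlative formation (add -est): 'short' -> 'shortest'.

shortest


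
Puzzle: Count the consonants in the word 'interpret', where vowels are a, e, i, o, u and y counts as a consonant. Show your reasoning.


Consonants in 'interpret': n, t, r, p, r, t = 6 consonants.

6


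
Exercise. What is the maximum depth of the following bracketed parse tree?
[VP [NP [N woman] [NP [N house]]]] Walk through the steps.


Count bracket nesting levels:
'[' at pos 0: depth = 1
'[' at pos 4: depth = 2
'[' at pos 8: depth = 3
'[' at pos 18: depth = 3
'[' at pos 22: depth = 4
Maximum depth reached: 4

4


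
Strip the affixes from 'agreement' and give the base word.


Remove suffix '-ment' from 'agreement' to get root 'agree'.

agree


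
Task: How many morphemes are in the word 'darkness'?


Decomposition: dark (root) + -ness (suffix) = 2 morpheme(s)

2 morphemes


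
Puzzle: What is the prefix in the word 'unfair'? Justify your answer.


The word 'unfair' = 'un' (prefix) + 'fair' (root). The prefix is 'un'.

un


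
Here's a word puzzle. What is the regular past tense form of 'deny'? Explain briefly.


Apply rule: Change -y to -ied. 'deny' becomes 'denied'.

denied


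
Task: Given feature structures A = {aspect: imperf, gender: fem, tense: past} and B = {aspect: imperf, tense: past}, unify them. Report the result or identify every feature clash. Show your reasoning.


Compare features:
aspect: A=imperf vs B=imperf -> unified: imperf
gender: A=fem vs B=_ -> unified: fem
tense: A=past vs B=past -> unified: past
No clashes found.

Unified: {aspect: imperf, gender: fem, tense: past}


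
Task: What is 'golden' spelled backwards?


Reverse 'golden' character by character: 'nedlog'.

nedlog


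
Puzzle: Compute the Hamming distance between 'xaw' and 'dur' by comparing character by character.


Alignment:
Position 1: 'x' vs 'd' = DIFFER
Position 2: 'a' vs 'u' = DIFFER
Position 3: 'w' vs 'r' = DIFFER
Total differences: 3

3


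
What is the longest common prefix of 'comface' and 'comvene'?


Compare from the start: 3 characters match: 'com'. Mismatch at position 4: 'f' vs 'v'.

com


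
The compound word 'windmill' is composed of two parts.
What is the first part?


Split 'windmill' into 'wind' + 'mill'. The first part is 'wind'.

wind


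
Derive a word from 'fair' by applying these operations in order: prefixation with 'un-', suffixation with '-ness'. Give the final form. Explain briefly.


Step 1: Add prefix 'un-' to 'fair' = 'unfair'
Step 2: Add suffix '-ness' to 'unfair' = 'unfairness'

unfairness


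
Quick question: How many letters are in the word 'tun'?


Spell out 'tun' and number each letter: t(1), u(2), n(3). Total: 3 letters.

3


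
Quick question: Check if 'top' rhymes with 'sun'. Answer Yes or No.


Rime (stressed vowel + following sounds) of 'top': -op = /ɒp/
Rime of 'sun': -un = /ʌn/
/ɒp/ and /ʌn/ are different ending sounds, so the words do not rhyme.

No


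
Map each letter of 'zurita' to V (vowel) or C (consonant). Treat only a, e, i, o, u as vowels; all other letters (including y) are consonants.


Letter mapping: z = C, u = V, r = C, i = V, t = C, a = V.

CVCVCV


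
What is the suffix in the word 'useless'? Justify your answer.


The word 'useless' = 'use' (root) + '-less' (suffix). The suffix is '-less'.

less


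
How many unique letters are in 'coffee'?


Unique letters in 'coffee': {c, e, f, o} = 4 distinct letters.

4


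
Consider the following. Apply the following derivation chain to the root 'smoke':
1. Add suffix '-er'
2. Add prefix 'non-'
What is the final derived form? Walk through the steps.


Step 1: Add suffix '-er' to 'smoke' = 'smoker'
Step 2: Add prefix 'non-' to 'smoker' = 'nonsmoker'

nonsmoker


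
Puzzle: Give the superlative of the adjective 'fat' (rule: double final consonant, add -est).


Apply superlative formation (double final consonant, add -est): 'fat' -> 'fattest'.

fattest


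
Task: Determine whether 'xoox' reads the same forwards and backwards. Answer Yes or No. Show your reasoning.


Forward: 'xoox'
Reversed: 'xoox'
They are identical.

Yes


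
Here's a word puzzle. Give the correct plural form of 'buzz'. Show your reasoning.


Apply rule: Add -es (sibilant/fricative ending). 'buzz' becomes 'buzzes'.

buzzes


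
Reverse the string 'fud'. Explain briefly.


Reverse 'fud' character by character: 'duf'.

duf


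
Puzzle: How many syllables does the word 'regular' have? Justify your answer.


Break 'regular' into syllables: reg-u-lar -> reg | u | lar = 3 syllables

3 syllables


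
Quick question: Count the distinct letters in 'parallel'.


Unique letters in 'parallel': {a, e, l, p, r} = 5 distinct letters.

5


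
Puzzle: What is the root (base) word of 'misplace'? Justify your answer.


Remove prefix 'mis' from 'misplace' to get root 'place'.

place


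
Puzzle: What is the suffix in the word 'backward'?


The word 'backward' = 'back' (root) + '-ward' (suffix). The suffix is '-ward'.

ward


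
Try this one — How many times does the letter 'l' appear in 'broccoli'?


Letter 'l' in 'broccoli': found at position(s) 7 = 1 occurrence(s).

1


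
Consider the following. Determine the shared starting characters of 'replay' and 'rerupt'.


Compare from the start: 2 characters match: 're'. Mismatch at position 3: 'p' vs 'r'.

re


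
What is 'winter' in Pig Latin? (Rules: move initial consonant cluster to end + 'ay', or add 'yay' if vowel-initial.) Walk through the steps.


'winter': move consonant cluster 'w' to end and add 'ay': 'interway'.

interway


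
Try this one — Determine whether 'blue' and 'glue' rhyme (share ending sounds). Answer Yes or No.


Rime (stressed vowel + following sounds) of 'blue': -ue = /uː/
Rime of 'glue': -ue = /uː/
/uː/ and /uː/ are the same ending sound, so the words rhyme.

Yes


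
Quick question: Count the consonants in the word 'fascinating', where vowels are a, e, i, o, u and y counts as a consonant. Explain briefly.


Consonants in 'fascinating': f, s, c, n, t, n, g = 7 consonants.

7


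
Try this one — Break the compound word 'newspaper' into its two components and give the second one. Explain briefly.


Split 'newspaper' into 'news' + 'paper'. The second part is 'paper'.

paper


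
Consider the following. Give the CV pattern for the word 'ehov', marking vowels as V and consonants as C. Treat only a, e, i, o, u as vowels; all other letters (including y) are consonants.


Letter mapping: e = V, h = C, o = V, v = C.

VCVC


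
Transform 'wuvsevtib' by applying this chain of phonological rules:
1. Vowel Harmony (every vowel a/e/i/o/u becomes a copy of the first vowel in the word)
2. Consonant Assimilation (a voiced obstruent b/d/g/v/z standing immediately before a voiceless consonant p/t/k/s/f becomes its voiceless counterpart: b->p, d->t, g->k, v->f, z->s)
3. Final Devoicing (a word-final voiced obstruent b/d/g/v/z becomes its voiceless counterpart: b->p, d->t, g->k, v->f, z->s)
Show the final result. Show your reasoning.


Starting form: 'wuvsevtib'
Rule 1: Vowel Harmony: all vowels become 'u' (matching first vowel). 'wuvsevtib' -> 'wuvsuvtub'
Rule 2: Consonant Assimilation: voiced obstruent before voiceless consonant becomes voiceless ('vs' -> 'fs', 'vt' -> 'ft'). 'wuvsuvtub' -> 'wufsuftub'
Rule 3: Final Devoicing: word-final voiced obstruent 'b' becomes voiceless 'p'. 'wufsuftub' -> 'wufsuftup'
Final form: 'wufsuftup'

wufsuftup


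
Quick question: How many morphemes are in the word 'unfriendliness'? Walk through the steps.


Decomposition: un- (prefix) + friend (root) + -ly (suffix) + -ness (suffix) = 4 morpheme(s)

4 morphemes


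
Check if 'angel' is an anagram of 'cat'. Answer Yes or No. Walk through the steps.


Sorted letters of 'angel': 'aegln'
Sorted letters of 'cat': 'act'
They do not match.

No


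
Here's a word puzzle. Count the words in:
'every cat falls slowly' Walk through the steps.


Split into words: every | cat | falls | slowly = 4 words.

4


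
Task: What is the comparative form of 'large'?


Apply comparative formation (ends in e: add -r): 'large' -> 'larger'.

larger


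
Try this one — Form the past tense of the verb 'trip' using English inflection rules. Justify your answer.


Apply rule: Double final consonant and add -ed. 'trip' becomes 'tripped'.

tripped


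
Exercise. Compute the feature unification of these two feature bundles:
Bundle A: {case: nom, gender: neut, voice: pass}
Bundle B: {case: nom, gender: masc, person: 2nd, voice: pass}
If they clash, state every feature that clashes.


Compare features:
case: A=nom vs B=nom -> unified: nom
gender: A=neut vs B=masc -> CLASH
person: A=_ vs B=2nd -> unified: 2nd
voice: A=pass vs B=pass -> unified: pass
Clash detected on feature 'gender' (neut vs masc); unification fails.

CLASH on 'gender' (neut vs masc)


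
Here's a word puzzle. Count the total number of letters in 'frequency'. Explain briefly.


Spell out 'frequency' and number each letter: f(1), r(2), e(3), q(4), u(5), e(6), n(7), c(8), y(9). Total: 9 letters.

9


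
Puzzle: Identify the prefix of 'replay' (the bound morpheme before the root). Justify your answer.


The word 'replay' = 're' (prefix) + 'play' (root). The prefix is 're'.

re


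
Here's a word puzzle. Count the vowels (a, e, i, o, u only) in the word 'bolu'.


Vowels in 'bolu': o, u = 2 vowels.

2


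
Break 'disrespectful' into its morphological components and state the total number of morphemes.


Step 1: Identify prefix: 'dis' (meaning: not/apart)
Step 2: Identify root: 'respect'
Step 3: Identify suffix(es): 'ful'
Decomposition: dis- (prefix: not/apart) + respect (root) + -ful (suffix: full of)
Total morphemes: 3

3 morphemes (dis- (prefix: not/apart) + respect (root) + -ful (suffix: full of))


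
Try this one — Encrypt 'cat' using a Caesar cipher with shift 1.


Shift each letter by 1: c -> d, a -> b, t -> u. Result: 'dbu'.

dbu


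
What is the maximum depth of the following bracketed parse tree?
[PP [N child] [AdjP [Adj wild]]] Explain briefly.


Count bracket nesting levels:
'[' at pos 0: depth = 1
'[' at pos 4: depth = 2
'[' at pos 14: depth = 2
'[' at pos 20: depth = 3
Maximum depth reached: 3

3


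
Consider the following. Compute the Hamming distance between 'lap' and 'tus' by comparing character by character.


Alignment:
Position 1: 'l' vs 't' = DIFFER
Position 2: 'a' vs 'u' = DIFFER
Position 3: 'p' vs 's' = DIFFER
Total differences: 3

3


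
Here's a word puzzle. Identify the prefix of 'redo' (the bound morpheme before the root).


The word 'redo' = 're' (prefix) + 'do' (root). The prefix is 're'.

re


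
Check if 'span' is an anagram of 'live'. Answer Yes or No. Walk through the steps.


Sorted letters of 'span': 'anps'
Sorted letters of 'live': 'eilv'
They do not match.

No


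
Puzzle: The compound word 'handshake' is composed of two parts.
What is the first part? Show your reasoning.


Split 'handshake' into 'hand' + 'shake'. The first part is 'hand'.

hand


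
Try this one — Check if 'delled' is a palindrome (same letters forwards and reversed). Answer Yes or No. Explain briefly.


Forward: 'delled'
Reversed: 'delled'
They are identical.

Yes


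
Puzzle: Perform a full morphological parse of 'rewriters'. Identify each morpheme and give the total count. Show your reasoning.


Step 1: Identify prefix: 're' (meaning: again)
Step 2: Identify root: 'write'
Step 3: Identify suffix(es): 'er, s'
Decomposition: re- (prefix: again) + write (root) + -er (suffix: one who) + -s (plural)
Total morphemes: 4

4 morphemes (re- (prefix: again) + write (root) + -er (suffix: one who) + -s (plural))


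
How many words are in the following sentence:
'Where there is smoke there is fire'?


Split into words: Where | there | is | smoke | there | is | fire = 7 words.

7


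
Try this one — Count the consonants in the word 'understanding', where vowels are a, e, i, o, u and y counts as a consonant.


Consonants in 'understanding': n, d, r, s, t, n, d, n, g = 9 consonants.

9


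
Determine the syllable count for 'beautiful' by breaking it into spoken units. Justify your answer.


Break 'beautiful' into syllables: beau-ti-ful -> beau | ti | ful = 3 syllables

3 syllables


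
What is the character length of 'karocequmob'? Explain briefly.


Spell out 'karocequmob' and number each letter: k(1), a(2), r(3), o(4), c(5), e(6), q(7), u(8), m(9), o(10), b(11). Total: 11 letters.

11


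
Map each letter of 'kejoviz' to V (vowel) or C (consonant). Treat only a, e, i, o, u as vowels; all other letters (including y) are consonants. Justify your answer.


Letter mapping: k = C, e = V, j = C, o = V, v = C, i = V, z = C.

CVCVCVC


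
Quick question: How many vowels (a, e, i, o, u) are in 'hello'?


Vowels in 'hello': e, o = 2 vowels.

2


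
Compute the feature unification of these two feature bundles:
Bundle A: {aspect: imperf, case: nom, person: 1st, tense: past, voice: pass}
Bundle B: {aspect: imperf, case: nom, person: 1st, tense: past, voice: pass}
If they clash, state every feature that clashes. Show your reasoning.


Compare features:
aspect: A=imperf vs B=imperf -> unified: imperf
case: A=nom vs B=nom -> unified: nom
person: A=1st vs B=1st -> unified: 1st
tense: A=past vs B=past -> unified: past
voice: A=pass vs B=pass -> unified: pass
No clashes found.

Unified: {aspect: imperf, case: nom, person: 1st, tense: past, voice: pass}


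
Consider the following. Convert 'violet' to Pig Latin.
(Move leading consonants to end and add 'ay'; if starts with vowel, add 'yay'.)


'violet': move consonant cluster 'v' to end and add 'ay': 'ioletvay'.

ioletvay


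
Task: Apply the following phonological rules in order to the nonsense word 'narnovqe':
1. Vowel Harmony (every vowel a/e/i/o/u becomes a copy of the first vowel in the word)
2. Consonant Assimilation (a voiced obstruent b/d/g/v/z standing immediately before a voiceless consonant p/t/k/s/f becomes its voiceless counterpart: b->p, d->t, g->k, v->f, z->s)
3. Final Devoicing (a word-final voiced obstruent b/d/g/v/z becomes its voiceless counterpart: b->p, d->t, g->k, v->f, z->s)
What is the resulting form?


Starting form: 'narnovqe'
Rule 1: Vowel Harmony: all vowels become 'a' (matching first vowel). 'narnovqe' -> 'narnavqa'
Rule 2: Consonant Assimilation: no voiced obstruent (b/d/g/v/z) stands immediately before a voiceless consonant (p/t/k/s/f). No change.
Rule 3: Final Devoicing: the word ends in the vowel 'a', not a consonant. No change.
Final form: 'narnavqa'

narnavqa


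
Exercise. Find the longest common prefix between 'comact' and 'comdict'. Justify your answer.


Compare from the start: 3 characters match: 'com'. Mismatch at position 4: 'a' vs 'd'.

com


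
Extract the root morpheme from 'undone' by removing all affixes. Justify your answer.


Remove prefix 'un' from 'undone' to get root 'done'.

done


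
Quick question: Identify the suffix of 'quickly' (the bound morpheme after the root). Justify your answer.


The word 'quickly' = 'quick' (root) + '-ly' (suffix). The suffix is '-ly'.

ly


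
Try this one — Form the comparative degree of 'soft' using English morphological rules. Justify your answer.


Apply comparative formation (add -er): 'soft' -> 'softer'.

softer


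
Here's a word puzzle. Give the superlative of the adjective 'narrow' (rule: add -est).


Apply superlative formation (add -est): 'narrow' -> 'narrowest'.

narrowest


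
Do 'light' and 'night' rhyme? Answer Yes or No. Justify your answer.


Rime (stressed vowel + following sounds) of 'light': -ight = /aɪt/
Rime of 'night': -ight = /aɪt/
/aɪt/ and /aɪt/ are the same ending sound, so the words rhyme.

Yes


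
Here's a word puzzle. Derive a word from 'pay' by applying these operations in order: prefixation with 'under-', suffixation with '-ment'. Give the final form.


Step 1: Add prefix 'under-' to 'pay' = 'underpay'
Step 2: Add suffix '-ment' to 'underpay' = 'underpayment'

underpayment


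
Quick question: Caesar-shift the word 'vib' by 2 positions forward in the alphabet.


Shift each letter by 2: v -> x, i -> k, b -> d. Result: 'xkd'.

xkd


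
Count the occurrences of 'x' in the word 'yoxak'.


Letter 'x' in 'yoxak': found at position(s) 3 = 1 occurrence(s).

1


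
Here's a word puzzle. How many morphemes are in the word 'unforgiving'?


Decomposition: un- (prefix) + forgive (root) + -ing (suffix) = 3 morpheme(s)

3 morphemes


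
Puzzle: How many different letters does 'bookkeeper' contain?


Unique letters in 'bookkeeper': {b, e, k, o, p, r} = 6 distinct letters.

6


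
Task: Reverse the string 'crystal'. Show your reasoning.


Reverse 'crystal' character by character: 'latsyrc'.

latsyrc


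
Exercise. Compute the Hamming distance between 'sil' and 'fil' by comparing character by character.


Alignment:
Position 1: 's' vs 'f' = DIFFER
Position 2: 'i' vs 'i' = match
Position 3: 'l' vs 'l' = match
Total differences: 1

1


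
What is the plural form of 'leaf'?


Apply rule: Change -f to -ves. 'leaf' becomes 'leaves'.

leaves


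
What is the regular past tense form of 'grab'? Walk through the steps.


Apply rule: Double final consonant and add -ed. 'grab' becomes 'grabbed'.

grabbed


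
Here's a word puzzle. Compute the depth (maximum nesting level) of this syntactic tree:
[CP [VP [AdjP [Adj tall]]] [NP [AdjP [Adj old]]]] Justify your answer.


Count bracket nesting levels:
'[' at pos 0: depth = 1
'[' at pos 4: depth = 2
'[' at pos 8: depth = 3
'[' at pos 14: depth = 4
'[' at pos 27: depth = 2
'[' at pos 31: depth = 3
'[' at pos 37: depth = 4
Maximum depth reached: 4

4


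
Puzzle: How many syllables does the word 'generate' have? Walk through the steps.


Break 'generate' into syllables: gen-er-ate -> gen | er | ate = 3 syllables

3 syllables


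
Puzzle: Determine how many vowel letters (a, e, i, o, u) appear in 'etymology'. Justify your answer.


Vowels in 'etymology': e, o, o = 3 vowels.

3


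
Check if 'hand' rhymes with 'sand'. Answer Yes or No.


Rime (stressed vowel + following sounds) of 'hand': -and = /ænd/
Rime of 'sand': -and = /ænd/
/ænd/ and /ænd/ are the same ending sound, so the words rhyme.

Yes


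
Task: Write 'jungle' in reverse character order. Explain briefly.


Reverse 'jungle' character by character: 'elgnuj'.

elgnuj


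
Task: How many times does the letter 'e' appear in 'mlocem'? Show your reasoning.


Letter 'e' in 'mlocem': found at position(s) 5 = 1 occurrence(s).

1


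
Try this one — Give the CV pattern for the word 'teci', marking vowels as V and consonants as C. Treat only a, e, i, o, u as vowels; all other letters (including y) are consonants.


Letter mapping: t = C, e = V, c = C, i = V.

CVCV


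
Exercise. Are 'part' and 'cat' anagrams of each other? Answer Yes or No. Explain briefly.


Sorted letters of 'part': 'aprt'
Sorted letters of 'cat': 'act'
They do not match.

No


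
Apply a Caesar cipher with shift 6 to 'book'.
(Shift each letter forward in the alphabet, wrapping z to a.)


Shift each letter by 6: b -> h, o -> u, o -> u, k -> q. Result: 'huuq'.

huuq


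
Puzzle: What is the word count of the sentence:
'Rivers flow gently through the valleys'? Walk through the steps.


Split into words: Rivers | flow | gently | through | the | valleys = 6 words.

6


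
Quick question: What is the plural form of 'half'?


Apply rule: Change -f to -ves. 'half' becomes 'halves'.

halves


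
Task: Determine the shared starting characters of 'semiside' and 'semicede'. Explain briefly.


Compare from the start: 4 characters match: 'semi'. Mismatch at position 5: 's' vs 'c'.

semi


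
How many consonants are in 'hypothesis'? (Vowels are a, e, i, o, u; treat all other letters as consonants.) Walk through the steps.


Consonants in 'hypothesis': h, y, p, t, h, s, s = 7 consonants.

7


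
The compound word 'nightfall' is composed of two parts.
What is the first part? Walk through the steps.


Split 'nightfall' into 'night' + 'fall'. The first part is 'night'.

night


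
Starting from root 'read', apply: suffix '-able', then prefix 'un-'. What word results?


Step 1: Add suffix '-able' to 'read' = 'readable'
Step 2: Add prefix 'un-' to 'readable' = 'unreadable'

unreadable


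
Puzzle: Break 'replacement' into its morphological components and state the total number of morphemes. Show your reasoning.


Step 1: Identify prefix: 're' (meaning: again)
Step 2: Identify root: 'place'
Step 3: Identify suffix(es): 'ment'
Decomposition: re- (prefix: again) + place (root) + -ment (suffix: action/result)
Total morphemes: 3

3 morphemes (re- (prefix: again) + place (root) + -ment (suffix: action/result))


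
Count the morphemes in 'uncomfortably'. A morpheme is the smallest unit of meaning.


Decomposition: un- (prefix) + comfort (root) + -able (suffix) + -ly (suffix) = 4 morpheme(s)

4 morphemes


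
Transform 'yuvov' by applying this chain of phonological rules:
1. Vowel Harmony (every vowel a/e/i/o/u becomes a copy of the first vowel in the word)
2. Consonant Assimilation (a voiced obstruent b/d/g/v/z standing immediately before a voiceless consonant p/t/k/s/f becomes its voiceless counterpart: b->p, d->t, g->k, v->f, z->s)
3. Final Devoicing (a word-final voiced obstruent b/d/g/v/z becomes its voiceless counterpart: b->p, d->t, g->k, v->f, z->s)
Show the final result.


Starting form: 'yuvov'
Rule 1: Vowel Harmony: all vowels become 'u' (matching first vowel). 'yuvov' -> 'yuvuv'
Rule 2: Consonant Assimilation: no voiced obstruent (b/d/g/v/z) stands immediately before a voiceless consonant (p/t/k/s/f). No change.
Rule 3: Final Devoicing: word-final voiced obstruent 'v' becomes voiceless 'f'. 'yuvuv' -> 'yuvuf'
Final form: 'yuvuf'

yuvuf


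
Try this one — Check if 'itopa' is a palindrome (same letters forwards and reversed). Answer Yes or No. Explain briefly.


Forward: 'itopa'
Reversed: 'apoti'
They differ.

No


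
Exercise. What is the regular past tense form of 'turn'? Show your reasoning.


Apply rule: Add -ed. 'turn' becomes 'turned'.

turned


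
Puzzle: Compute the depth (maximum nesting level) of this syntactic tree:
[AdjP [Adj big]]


Count bracket nesting levels:
'[' at pos 0: depth = 1
'[' at pos 6: depth = 2
Maximum depth reached: 2

2


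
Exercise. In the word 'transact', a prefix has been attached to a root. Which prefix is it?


The word 'transact' = 'trans' (prefix) + 'act' (root). The prefix is 'trans'.

trans


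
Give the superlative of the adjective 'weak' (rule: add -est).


Apply superlative formation (add -est): 'weak' -> 'weakest'.

weakest


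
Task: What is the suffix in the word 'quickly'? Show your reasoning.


The word 'quickly' = 'quick' (root) + '-ly' (suffix). The suffix is '-ly'.

ly


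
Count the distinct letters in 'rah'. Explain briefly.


Unique letters in 'rah': {a, h, r} = 3 distinct letters.

3


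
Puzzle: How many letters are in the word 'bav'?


Spell out 'bav' and number each letter: b(1), a(2), v(3). Total: 3 letters.

3


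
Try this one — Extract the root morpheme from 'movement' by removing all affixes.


Remove suffix '-ment' from 'movement' to get root 'move'.

move


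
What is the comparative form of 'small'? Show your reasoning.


Apply comparative formation (add -er): 'small' -> 'smaller'.

smaller


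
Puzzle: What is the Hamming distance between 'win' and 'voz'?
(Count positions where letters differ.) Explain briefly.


Alignment:
Position 1: 'w' vs 'v' = DIFFER
Position 2: 'i' vs 'o' = DIFFER
Position 3: 'n' vs 'z' = DIFFER
Total differences: 3

3


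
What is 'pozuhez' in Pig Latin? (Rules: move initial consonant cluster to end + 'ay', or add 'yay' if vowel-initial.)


'pozuhez': move consonant cluster 'p' to end and add 'ay': 'ozuhezpay'.

ozuhezpay


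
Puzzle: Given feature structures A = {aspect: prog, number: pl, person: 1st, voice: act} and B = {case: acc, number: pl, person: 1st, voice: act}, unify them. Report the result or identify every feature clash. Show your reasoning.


Compare features:
aspect: A=prog vs B=_ -> unified: prog
case: A=_ vs B=acc -> unified: acc
number: A=pl vs B=pl -> unified: pl
person: A=1st vs B=1st -> unified: 1st
voice: A=act vs B=act -> unified: act
No clashes found.

Unified: {aspect: prog, case: acc, number: pl, person: 1st, voice: act}


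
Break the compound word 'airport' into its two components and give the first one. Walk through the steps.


Split 'airport' into 'air' + 'port'. The first part is 'air'.

air


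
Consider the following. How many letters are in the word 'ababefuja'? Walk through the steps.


Spell out 'ababefuja' and number each letter: a(1), b(2), a(3), b(4), e(5), f(6), u(7), j(8), a(9). Total: 9 letters.

9


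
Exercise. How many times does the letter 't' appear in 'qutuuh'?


Letter 't' in 'qutuuh': found at position(s) 3 = 1 occurrence(s).

1


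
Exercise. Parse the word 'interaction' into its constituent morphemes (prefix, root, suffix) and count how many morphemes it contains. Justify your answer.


Step 1: Identify prefix: 'inter' (meaning: between)
Step 2: Identify root: 'act'
Step 3: Identify suffix(es): 'ion'
Decomposition: inter- (prefix: between) + act (root) + -ion (suffix: act of)
Total morphemes: 3

3 morphemes (inter- (prefix: between) + act (root) + -ion (suffix: act of))


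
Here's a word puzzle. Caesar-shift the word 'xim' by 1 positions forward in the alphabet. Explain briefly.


Shift each letter by 1: x -> y, i -> j, m -> n. Result: 'yjn'.

yjn


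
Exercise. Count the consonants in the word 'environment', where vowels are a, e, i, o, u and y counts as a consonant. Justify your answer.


Consonants in 'environment': n, v, r, n, m, n, t = 7 consonants.

7
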